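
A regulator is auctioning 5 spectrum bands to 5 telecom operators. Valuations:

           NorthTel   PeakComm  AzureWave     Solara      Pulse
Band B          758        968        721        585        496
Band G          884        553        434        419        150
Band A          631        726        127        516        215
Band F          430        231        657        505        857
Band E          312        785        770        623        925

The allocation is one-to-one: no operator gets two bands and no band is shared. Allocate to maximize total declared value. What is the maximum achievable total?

Max total: $3995M

Optimal: NorthTel→Band G ($884M), PeakComm→Band B ($968M), AzureWave→Band E ($770M), Solara→Band A ($516M), Pulse→Band F ($857M) — total 884+968+770+516+857 = $3995M.
Max-entry greedy (repeatedly take the single best remaining cell) gives $3950M, worse by 45.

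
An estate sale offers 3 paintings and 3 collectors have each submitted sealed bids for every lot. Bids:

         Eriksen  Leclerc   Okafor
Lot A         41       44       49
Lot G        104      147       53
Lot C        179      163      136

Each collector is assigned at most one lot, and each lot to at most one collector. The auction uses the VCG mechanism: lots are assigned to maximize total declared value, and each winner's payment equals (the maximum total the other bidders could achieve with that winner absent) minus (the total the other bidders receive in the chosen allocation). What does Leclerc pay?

Efficient allocation: Eriksen→Lot C ($179), Leclerc→Lot G ($147), Okafor→Lot A ($49); total welfare W = $375.
Leclerc receives Lot G at value $147, so the others get W − 147 = $228.
Without Leclerc: best allocation of the remaining 2 bidders over all 3 lots is Eriksen→Lot G ($104), Okafor→Lot C ($136), total $240.
VCG payment = (others' best without Leclerc) − (others' welfare with Leclerc) = 240 − 228 = $12.

Leclerc pays $12.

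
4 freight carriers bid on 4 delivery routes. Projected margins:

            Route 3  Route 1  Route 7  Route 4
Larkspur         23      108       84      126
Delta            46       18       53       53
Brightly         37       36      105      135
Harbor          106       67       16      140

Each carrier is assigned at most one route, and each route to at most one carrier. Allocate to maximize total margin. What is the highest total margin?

Max total: $402k

This is the linear assignment problem.
Optimal: Larkspur→Route 1 ($108k), Delta→Route 7 ($53k), Brightly→Route 4 ($135k), Harbor→Route 3 ($106k) — total 108+53+135+106 = $402k.
Max-entry greedy (repeatedly take the single best remaining cell) gives $399k, worse by 3.
Next-best assignment: Larkspur→Route 1, Delta→Route 3, Brightly→Route 7, Harbor→Route 4 = $399k.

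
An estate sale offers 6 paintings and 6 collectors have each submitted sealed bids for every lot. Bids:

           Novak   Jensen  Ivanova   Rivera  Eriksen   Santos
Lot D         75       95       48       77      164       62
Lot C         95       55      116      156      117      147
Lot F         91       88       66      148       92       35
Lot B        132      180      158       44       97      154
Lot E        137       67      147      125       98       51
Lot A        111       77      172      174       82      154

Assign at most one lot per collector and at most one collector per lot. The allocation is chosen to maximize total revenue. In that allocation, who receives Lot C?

Santos receives Lot C.

Optimal: Novak→Lot E ($137), Jensen→Lot B ($180), Ivanova→Lot A ($172), Rivera→Lot F ($148), Eriksen→Lot D ($164), Santos→Lot C ($147) — total 137+180+172+148+164+147 = $948.
Column-greedy (each lot in turn goes to its best remaining collector) gives $892, worse by 56.
Every other assignment is strictly worse.
Santos's own top lot is Lot B ($154), but forcing Santos→Lot B and reassigning the rest optimally gives only $871 — worse by 77.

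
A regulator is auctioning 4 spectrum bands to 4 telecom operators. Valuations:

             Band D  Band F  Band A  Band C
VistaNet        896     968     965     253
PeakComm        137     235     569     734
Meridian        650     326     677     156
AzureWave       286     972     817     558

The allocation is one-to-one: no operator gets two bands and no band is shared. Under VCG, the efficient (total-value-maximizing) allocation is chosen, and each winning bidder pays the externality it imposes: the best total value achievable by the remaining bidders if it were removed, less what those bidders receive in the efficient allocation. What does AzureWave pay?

Efficient allocation: VistaNet→Band A ($965M), PeakComm→Band C ($734M), Meridian→Band D ($650M), AzureWave→Band F ($972M); total welfare W = $3321M.
AzureWave receives Band F at value $972M, so the others get W − 972 = $2349M.
Without AzureWave: best allocation of the remaining 3 bidders over all 4 bands is VistaNet→Band F ($968M), PeakComm→Band C ($734M), Meridian→Band A ($677M), total $2379M.
VCG payment = (others' best without AzureWave) − (others' welfare with AzureWave) = 2379 − 2349 = $30M.

AzureWave pays $30M.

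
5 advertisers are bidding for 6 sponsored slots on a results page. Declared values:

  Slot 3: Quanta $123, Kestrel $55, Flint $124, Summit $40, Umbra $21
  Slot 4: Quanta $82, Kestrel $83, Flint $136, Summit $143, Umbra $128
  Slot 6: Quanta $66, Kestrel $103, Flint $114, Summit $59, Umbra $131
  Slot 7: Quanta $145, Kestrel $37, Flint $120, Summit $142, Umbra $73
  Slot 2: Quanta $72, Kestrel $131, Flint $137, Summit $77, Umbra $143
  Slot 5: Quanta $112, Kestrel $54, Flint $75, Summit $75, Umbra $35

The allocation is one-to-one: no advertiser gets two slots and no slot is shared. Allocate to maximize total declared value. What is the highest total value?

Optimal: Quanta→Slot 7 ($145), Kestrel→Slot 2 ($131), Flint→Slot 3 ($124), Summit→Slot 4 ($143), Umbra→Slot 6 ($131) — total 145+131+124+143+131 = $674.
Max-entry greedy (repeatedly take the single best remaining cell) gives $658, worse by 16.
Next-best assignment: Quanta→Slot 3, Kestrel→Slot 2, Flint→Slot 4, Summit→Slot 7, Umbra→Slot 6 = $663.

Max total: $674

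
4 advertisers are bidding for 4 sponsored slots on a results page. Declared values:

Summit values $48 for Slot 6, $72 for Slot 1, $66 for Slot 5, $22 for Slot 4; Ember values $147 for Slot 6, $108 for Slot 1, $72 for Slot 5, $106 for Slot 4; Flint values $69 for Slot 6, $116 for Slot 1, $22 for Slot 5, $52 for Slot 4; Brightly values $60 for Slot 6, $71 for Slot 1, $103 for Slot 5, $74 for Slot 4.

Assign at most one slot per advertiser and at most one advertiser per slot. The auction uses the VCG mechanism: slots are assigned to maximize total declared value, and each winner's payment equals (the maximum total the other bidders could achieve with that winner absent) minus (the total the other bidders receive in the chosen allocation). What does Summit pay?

Summit pays $29.

Efficient allocation: Summit→Slot 5 ($66), Ember→Slot 6 ($147), Flint→Slot 1 ($116), Brightly→Slot 4 ($74); total welfare W = $403.
Summit receives Slot 5 at value $66, so the others get W − 66 = $337.
Without Summit: best allocation of the remaining 3 bidders over all 4 slots is Ember→Slot 6 ($147), Flint→Slot 1 ($116), Brightly→Slot 5 ($103), total $366.
VCG payment = (others' best without Summit) − (others' welfare with Summit) = 366 − 337 = $29.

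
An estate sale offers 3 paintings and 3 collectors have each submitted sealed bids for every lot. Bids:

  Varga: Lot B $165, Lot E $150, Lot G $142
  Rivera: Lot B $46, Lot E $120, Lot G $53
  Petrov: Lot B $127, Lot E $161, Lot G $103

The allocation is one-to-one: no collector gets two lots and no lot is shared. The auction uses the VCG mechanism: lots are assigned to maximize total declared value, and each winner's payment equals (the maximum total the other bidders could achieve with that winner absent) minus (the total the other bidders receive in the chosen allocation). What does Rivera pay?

Efficient allocation: Varga→Lot G ($142), Rivera→Lot E ($120), Petrov→Lot B ($127); total welfare W = $389.
Rivera receives Lot E at value $120, so the others get W − 120 = $269.
Without Rivera: best allocation of the remaining 2 bidders over all 3 lots is Varga→Lot B ($165), Petrov→Lot E ($161), total $326.
VCG payment = (others' best without Rivera) − (others' welfare with Rivera) = 326 − 269 = $57.

Rivera pays $57.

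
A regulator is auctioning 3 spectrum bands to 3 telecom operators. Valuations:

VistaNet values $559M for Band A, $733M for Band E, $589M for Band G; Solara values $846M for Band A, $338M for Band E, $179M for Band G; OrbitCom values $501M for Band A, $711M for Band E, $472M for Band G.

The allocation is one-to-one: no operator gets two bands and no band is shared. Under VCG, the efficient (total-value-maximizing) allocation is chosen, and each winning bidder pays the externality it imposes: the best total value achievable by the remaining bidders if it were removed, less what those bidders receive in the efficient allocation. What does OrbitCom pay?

OrbitCom pays $144M.

Efficient allocation: VistaNet→Band G ($589M), Solara→Band A ($846M), OrbitCom→Band E ($711M); total welfare W = $2146M.
OrbitCom receives Band E at value $711M, so the others get W − 711 = $1435M.
Without OrbitCom: best allocation of the remaining 2 bidders over all 3 bands is VistaNet→Band E ($733M), Solara→Band A ($846M), total $1579M.
VCG payment = (others' best without OrbitCom) − (others' welfare with OrbitCom) = 1579 − 1435 = $144M.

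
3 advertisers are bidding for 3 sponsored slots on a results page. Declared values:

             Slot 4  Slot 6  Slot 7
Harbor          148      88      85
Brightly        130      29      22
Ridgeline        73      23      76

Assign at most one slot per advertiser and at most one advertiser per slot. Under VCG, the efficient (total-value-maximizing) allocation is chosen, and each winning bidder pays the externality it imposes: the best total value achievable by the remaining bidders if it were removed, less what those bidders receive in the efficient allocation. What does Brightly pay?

Efficient allocation: Harbor→Slot 6 ($88), Brightly→Slot 4 ($130), Ridgeline→Slot 7 ($76); total welfare W = $294.
Brightly receives Slot 4 at value $130, so the others get W − 130 = $164.
Without Brightly: best allocation of the remaining 2 bidders over all 3 slots is Harbor→Slot 4 ($148), Ridgeline→Slot 7 ($76), total $224.
VCG payment = (others' best without Brightly) − (others' welfare with Brightly) = 224 − 164 = $60.

Brightly pays $60.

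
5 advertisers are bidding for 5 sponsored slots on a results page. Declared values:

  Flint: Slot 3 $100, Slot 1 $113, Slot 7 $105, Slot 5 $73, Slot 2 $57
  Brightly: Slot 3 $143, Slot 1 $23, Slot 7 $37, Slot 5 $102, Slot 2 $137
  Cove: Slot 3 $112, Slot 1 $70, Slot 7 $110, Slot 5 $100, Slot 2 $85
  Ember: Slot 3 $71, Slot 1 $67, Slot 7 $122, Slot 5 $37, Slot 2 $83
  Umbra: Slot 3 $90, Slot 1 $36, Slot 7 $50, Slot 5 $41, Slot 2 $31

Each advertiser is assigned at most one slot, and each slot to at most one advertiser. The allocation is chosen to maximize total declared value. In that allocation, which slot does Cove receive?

Optimal: Flint→Slot 1 ($113), Brightly→Slot 2 ($137), Cove→Slot 5 ($100), Ember→Slot 7 ($122), Umbra→Slot 3 ($90) — total 113+137+100+122+90 = $562.
Max-entry greedy (repeatedly take the single best remaining cell) gives $509, worse by 53.
Next-best assignment: Flint→Slot 1, Brightly→Slot 2, Cove→Slot 3, Ember→Slot 7, Umbra→Slot 5 = $525.
Every other assignment is strictly worse.
Cove's own top slot is Slot 3 ($112), but forcing Cove→Slot 3 and reassigning the rest optimally gives only $525 — worse by 37.

Cove receives Slot 5.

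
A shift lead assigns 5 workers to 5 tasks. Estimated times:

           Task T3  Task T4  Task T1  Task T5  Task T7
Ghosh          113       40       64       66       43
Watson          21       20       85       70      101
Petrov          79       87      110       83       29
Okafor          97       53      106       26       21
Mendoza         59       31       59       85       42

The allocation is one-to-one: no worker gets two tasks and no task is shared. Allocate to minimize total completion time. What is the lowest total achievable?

This is the linear assignment problem.
Optimal: Ghosh→Task T1 (64 min), Watson→Task T3 (21 min), Petrov→Task T7 (29 min), Okafor→Task T5 (26 min), Mendoza→Task T4 (31 min) — total 64+21+29+26+31 = 171 min.
Min-entry greedy (repeatedly take the single cheapest remaining cell) gives 247 min, worse by 76.
Next-best assignment: Ghosh→Task T4, Watson→Task T3, Petrov→Task T7, Okafor→Task T5, Mendoza→Task T1 = 175 min.
Checked against all permutations: 171 min is optimal.

Min total: 171 min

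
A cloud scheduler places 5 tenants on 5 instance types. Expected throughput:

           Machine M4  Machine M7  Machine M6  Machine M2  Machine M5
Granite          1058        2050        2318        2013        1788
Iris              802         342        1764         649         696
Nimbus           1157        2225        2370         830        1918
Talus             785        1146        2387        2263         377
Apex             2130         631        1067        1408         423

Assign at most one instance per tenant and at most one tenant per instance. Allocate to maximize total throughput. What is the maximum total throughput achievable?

Max total: 10170 ops/s

This is a one-to-one assignment (maximum-weight bipartite matching).
Optimal: Granite→Machine M5 (1788 ops/s), Iris→Machine M6 (1764 ops/s), Nimbus→Machine M7 (2225 ops/s), Talus→Machine M2 (2263 ops/s), Apex→Machine M4 (2130 ops/s) — total 1788+1764+2225+2263+2130 = 10170 ops/s.
Row-greedy (each tenant in turn takes its best remaining instance) gives 8031 ops/s, worse by 2139.
Every other assignment is strictly worse.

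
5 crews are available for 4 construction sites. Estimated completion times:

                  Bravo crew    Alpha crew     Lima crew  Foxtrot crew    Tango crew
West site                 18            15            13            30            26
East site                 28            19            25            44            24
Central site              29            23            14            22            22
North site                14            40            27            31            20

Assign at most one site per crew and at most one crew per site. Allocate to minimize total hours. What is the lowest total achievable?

Minimum total: 67 hours

Optimal: Alpha crew→West site (15 hours), Tango crew→East site (24 hours), Lima crew→Central site (14 hours), Bravo crew→North site (14 hours) — total 15+24+14+14 = 67 hours.
Min-entry greedy (repeatedly take the single cheapest remaining cell) gives 68 hours, worse by 1.
Next-best assignment: Lima crew→West site, Alpha crew→East site, Foxtrot crew→Central site, Bravo crew→North site = 68 hours.
Swapping Bravo crew↔Tango crew (Bravo crew→East site 28 hours, Tango crew→North site 20 hours) adds 10.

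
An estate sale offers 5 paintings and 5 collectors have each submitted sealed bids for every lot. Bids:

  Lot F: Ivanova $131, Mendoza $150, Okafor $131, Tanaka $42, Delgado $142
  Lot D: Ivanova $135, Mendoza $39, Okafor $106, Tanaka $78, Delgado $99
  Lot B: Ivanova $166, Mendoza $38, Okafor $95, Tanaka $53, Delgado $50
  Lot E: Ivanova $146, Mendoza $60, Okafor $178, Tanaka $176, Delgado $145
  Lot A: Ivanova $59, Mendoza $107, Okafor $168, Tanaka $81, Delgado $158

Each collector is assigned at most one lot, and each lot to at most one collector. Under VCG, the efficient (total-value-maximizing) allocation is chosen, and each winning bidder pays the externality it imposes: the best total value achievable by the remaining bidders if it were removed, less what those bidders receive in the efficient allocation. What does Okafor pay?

Okafor pays $59.

Efficient allocation: Ivanova→Lot B ($166), Mendoza→Lot F ($150), Okafor→Lot A ($168), Tanaka→Lot E ($176), Delgado→Lot D ($99); total welfare W = $759.
Okafor receives Lot A at value $168, so the others get W − 168 = $591.
Without Okafor: best allocation of the remaining 4 bidders over all 5 lots is Ivanova→Lot B ($166), Mendoza→Lot F ($150), Tanaka→Lot E ($176), Delgado→Lot A ($158), total $650.
VCG payment = (others' best without Okafor) − (others' welfare with Okafor) = 650 − 591 = $59.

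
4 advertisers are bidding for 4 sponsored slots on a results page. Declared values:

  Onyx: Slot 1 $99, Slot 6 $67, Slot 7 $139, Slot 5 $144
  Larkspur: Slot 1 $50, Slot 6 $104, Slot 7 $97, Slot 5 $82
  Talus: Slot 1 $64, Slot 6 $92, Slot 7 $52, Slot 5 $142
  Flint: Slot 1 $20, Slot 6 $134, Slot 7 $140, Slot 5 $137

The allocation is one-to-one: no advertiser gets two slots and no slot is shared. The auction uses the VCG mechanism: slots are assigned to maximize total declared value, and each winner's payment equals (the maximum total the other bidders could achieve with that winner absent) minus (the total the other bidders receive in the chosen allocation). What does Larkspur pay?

Larkspur pays $34.

Efficient allocation: Onyx→Slot 1 ($99), Larkspur→Slot 6 ($104), Talus→Slot 5 ($142), Flint→Slot 7 ($140); total welfare W = $485.
Larkspur receives Slot 6 at value $104, so the others get W − 104 = $381.
Without Larkspur: best allocation of the remaining 3 bidders over all 4 slots is Onyx→Slot 7 ($139), Talus→Slot 5 ($142), Flint→Slot 6 ($134), total $415.
VCG payment = (others' best without Larkspur) − (others' welfare with Larkspur) = 415 − 381 = $34.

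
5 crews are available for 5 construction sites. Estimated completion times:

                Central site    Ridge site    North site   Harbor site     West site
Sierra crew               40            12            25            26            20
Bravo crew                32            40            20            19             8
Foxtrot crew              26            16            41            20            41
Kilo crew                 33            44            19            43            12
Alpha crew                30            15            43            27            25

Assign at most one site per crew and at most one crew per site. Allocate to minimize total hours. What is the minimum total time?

Min total: 89 hours

Optimal: Sierra crew→Ridge site (12 hours), Bravo crew→West site (8 hours), Foxtrot crew→Harbor site (20 hours), Kilo crew→North site (19 hours), Alpha crew→Central site (30 hours) — total 12+8+20+19+30 = 89 hours.
Column-greedy (each site in turn goes to its cheapest remaining crew) gives 101 hours, worse by 12.
No other one-to-one assignment undercuts 89 hours.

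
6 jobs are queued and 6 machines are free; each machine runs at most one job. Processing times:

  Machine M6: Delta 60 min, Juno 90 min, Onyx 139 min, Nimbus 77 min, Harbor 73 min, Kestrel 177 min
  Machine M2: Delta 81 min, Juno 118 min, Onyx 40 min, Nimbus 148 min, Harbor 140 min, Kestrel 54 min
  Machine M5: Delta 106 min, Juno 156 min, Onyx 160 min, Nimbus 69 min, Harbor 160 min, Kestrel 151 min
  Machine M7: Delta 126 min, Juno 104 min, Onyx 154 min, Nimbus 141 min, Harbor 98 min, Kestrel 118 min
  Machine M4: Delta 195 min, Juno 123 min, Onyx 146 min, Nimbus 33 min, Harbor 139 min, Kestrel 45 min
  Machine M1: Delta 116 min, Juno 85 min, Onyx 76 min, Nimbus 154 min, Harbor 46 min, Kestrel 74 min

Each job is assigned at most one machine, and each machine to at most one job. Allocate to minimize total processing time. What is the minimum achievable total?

This is a one-to-one assignment (minimum-cost bipartite matching).
Optimal: Delta→Machine M6 (60 min), Juno→Machine M7 (104 min), Onyx→Machine M2 (40 min), Nimbus→Machine M5 (69 min), Harbor→Machine M1 (46 min), Kestrel→Machine M4 (45 min) — total 60+104+40+69+46+45 = 364 min.
Row-greedy (each job in turn takes its cheapest remaining machine) gives 467 min, worse by 103.
Every other assignment is strictly worse.

Minimum total: 364 min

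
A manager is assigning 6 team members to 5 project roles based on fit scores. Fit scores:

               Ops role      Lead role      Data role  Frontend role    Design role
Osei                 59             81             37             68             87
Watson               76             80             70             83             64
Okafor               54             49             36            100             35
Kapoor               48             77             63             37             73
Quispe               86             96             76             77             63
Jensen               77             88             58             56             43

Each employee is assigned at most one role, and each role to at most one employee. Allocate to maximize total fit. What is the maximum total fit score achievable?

Optimal: Quispe→Ops role (86 pts), Jensen→Lead role (88 pts), Watson→Data role (70 pts), Okafor→Frontend role (100 pts), Osei→Design role (87 pts) — total 86+88+70+100+87 = 431 pts.
Row-greedy (each employee in turn takes its best remaining role) gives 377 pts, worse by 54.
Swapping Watson↔Quispe (Watson→Ops role 76 pts, Quispe→Data role 76 pts) loses 4.

Maximum total: 431 pts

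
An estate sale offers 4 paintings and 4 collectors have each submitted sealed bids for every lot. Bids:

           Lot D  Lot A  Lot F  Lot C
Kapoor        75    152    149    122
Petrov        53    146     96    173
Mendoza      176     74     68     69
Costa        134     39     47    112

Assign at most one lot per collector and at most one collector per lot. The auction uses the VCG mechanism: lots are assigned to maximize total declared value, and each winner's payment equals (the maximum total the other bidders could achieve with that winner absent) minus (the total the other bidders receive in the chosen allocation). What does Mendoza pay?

Mendoza pays $52.

Efficient allocation: Kapoor→Lot F ($149), Petrov→Lot A ($146), Mendoza→Lot D ($176), Costa→Lot C ($112); total welfare W = $583.
Mendoza receives Lot D at value $176, so the others get W − 176 = $407.
Without Mendoza: best allocation of the remaining 3 bidders over all 4 lots is Kapoor→Lot A ($152), Petrov→Lot C ($173), Costa→Lot D ($134), total $459.
VCG payment = (others' best without Mendoza) − (others' welfare with Mendoza) = 459 − 407 = $52.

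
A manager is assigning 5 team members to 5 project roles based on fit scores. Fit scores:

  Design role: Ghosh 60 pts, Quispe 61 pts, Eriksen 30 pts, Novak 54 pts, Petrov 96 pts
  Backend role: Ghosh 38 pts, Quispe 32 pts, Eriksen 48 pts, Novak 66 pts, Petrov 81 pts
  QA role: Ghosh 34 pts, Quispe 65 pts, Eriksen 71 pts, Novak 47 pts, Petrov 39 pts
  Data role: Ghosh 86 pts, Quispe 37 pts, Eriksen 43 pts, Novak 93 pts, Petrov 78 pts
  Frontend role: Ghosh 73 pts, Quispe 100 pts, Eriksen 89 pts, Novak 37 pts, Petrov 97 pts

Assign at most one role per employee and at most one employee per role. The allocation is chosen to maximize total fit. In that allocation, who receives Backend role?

This is the linear assignment problem.
Optimal: Ghosh→Data role (86 pts), Quispe→Frontend role (100 pts), Eriksen→QA role (71 pts), Novak→Backend role (66 pts), Petrov→Design role (96 pts) — total 86+100+71+66+96 = 419 pts.
Max-entry greedy (repeatedly take the single best remaining cell) gives 398 pts, worse by 21.
Next-best assignment: Ghosh→Design role, Quispe→Frontend role, Eriksen→QA role, Novak→Data role, Petrov→Backend role = 405 pts.
Swapping Eriksen↔Quispe (Eriksen→Frontend role 89 pts, Quispe→QA role 65 pts) loses 17.
Checked against all permutations: 419 pts is optimal.
Novak's own top role is Data role (93 pts), but forcing Novak→Data role and reassigning the rest optimally gives only 405 pts — worse by 14.

Novak receives Backend role.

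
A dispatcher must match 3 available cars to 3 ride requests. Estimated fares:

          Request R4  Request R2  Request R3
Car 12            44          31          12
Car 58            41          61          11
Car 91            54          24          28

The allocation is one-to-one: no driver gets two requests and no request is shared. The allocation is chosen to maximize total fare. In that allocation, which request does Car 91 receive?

Treat this as an assignment problem: match each driver to one request.
Optimal: Car 12→Request R4 ($44), Car 58→Request R2 ($61), Car 91→Request R3 ($28) — total 44+61+28 = $133.
Car 91's own top request is Request R4 ($54), but forcing Car 91→Request R4 and reassigning the rest optimally gives only $127 — worse by 6.

Car 91 receives Request R3.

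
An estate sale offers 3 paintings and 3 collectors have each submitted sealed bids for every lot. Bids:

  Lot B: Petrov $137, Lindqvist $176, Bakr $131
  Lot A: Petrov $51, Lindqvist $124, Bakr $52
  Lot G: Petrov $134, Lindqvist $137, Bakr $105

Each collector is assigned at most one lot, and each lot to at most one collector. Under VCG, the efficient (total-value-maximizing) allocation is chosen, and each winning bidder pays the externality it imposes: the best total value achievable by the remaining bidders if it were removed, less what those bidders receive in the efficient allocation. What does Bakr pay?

Bakr pays $52.

Efficient allocation: Petrov→Lot G ($134), Lindqvist→Lot A ($124), Bakr→Lot B ($131); total welfare W = $389.
Bakr receives Lot B at value $131, so the others get W − 131 = $258.
Without Bakr: best allocation of the remaining 2 bidders over all 3 lots is Petrov→Lot G ($134), Lindqvist→Lot B ($176), total $310.
VCG payment = (others' best without Bakr) − (others' welfare with Bakr) = 310 − 258 = $52.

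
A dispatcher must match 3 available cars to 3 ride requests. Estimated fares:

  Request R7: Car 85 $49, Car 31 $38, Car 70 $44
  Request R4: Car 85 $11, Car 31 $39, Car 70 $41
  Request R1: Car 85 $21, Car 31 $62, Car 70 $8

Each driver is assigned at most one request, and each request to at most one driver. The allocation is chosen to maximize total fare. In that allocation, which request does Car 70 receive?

This is a one-to-one assignment (maximum-weight bipartite matching).
Optimal: Car 85→Request R7 ($49), Car 31→Request R1 ($62), Car 70→Request R4 ($41) — total 49+62+41 = $152.
Next-best assignment: Car 85→Request R4, Car 31→Request R1, Car 70→Request R7 = $117.
Car 70's own top request is Request R7 ($44), but forcing Car 70→Request R7 and reassigning the rest optimally gives only $117 — worse by 35.

Car 70 receives Request R4.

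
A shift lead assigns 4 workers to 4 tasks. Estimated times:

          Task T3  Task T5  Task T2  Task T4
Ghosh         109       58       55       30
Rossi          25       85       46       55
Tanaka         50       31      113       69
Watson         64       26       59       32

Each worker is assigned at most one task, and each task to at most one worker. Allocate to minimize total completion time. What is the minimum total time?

Treat this as an assignment problem: match each worker to one task.
Optimal: Ghosh→Task T2 (55 min), Rossi→Task T3 (25 min), Tanaka→Task T5 (31 min), Watson→Task T4 (32 min) — total 55+25+31+32 = 143 min.
Next-best assignment: Ghosh→Task T4, Rossi→Task T3, Tanaka→Task T5, Watson→Task T2 = 145 min.
No other one-to-one assignment undercuts 143 min.

Min total: 143 min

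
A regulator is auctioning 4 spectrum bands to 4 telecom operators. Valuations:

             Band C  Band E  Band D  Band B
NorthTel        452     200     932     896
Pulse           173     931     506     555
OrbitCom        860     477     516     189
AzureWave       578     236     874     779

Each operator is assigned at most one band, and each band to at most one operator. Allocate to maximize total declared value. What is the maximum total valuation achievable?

This is the linear assignment problem.
Optimal: NorthTel→Band B ($896M), Pulse→Band E ($931M), OrbitCom→Band C ($860M), AzureWave→Band D ($874M) — total 896+931+860+874 = $3561M.
Column-greedy (each band in turn goes to its best remaining operator) gives $3502M, worse by 59.
Next-best assignment: NorthTel→Band D, Pulse→Band E, OrbitCom→Band C, AzureWave→Band B = $3502M.

Max total: $3561M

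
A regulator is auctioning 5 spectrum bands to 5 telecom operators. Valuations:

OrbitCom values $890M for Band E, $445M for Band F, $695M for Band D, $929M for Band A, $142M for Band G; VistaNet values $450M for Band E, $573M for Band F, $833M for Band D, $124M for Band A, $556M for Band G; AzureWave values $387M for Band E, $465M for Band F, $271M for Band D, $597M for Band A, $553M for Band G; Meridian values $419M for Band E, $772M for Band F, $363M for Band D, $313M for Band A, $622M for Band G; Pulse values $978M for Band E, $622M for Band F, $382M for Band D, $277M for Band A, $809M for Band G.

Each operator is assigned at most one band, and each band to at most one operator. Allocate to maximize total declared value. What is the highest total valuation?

Optimal: OrbitCom→Band A ($929M), VistaNet→Band D ($833M), AzureWave→Band G ($553M), Meridian→Band F ($772M), Pulse→Band E ($978M) — total 929+833+553+772+978 = $4065M.

Maximum total: $4065M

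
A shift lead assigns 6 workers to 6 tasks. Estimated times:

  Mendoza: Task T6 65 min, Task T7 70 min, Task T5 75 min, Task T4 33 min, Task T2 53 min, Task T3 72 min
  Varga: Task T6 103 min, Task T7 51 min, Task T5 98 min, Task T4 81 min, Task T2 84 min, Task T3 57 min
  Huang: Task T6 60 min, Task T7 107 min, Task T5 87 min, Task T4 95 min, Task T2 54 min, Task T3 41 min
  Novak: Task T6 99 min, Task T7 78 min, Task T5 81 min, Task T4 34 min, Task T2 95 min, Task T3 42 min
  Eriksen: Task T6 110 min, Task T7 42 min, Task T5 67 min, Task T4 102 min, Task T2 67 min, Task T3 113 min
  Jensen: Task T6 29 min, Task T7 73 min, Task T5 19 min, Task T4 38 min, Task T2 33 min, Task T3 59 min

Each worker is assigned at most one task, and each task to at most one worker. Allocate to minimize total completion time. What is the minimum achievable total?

Optimal: Mendoza→Task T2 (53 min), Varga→Task T3 (57 min), Huang→Task T6 (60 min), Novak→Task T4 (34 min), Eriksen→Task T7 (42 min), Jensen→Task T5 (19 min) — total 53+57+60+34+42+19 = 265 min.
Column-greedy (each task in turn goes to its cheapest remaining worker) gives 291 min, worse by 26.
Every other assignment is strictly worse.

Min total: 265 min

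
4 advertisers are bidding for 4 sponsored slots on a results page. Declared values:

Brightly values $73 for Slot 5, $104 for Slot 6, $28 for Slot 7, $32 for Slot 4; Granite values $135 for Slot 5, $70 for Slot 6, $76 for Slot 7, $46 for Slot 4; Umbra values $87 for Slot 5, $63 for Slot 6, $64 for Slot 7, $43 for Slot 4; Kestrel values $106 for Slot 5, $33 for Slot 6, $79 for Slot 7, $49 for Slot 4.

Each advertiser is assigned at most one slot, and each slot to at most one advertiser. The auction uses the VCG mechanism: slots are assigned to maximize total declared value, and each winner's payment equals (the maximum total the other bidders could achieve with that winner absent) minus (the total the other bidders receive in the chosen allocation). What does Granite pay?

Granite pays $48.

Efficient allocation: Brightly→Slot 6 ($104), Granite→Slot 5 ($135), Umbra→Slot 4 ($43), Kestrel→Slot 7 ($79); total welfare W = $361.
Granite receives Slot 5 at value $135, so the others get W − 135 = $226.
Without Granite: best allocation of the remaining 3 bidders over all 4 slots is Brightly→Slot 6 ($104), Umbra→Slot 7 ($64), Kestrel→Slot 5 ($106), total $274.
VCG payment = (others' best without Granite) − (others' welfare with Granite) = 274 − 226 = $48.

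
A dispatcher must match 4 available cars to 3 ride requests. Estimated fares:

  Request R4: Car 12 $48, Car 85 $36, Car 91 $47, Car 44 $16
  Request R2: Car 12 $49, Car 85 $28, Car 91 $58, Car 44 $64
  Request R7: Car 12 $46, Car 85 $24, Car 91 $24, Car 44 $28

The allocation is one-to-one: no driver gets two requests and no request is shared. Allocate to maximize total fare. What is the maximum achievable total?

This is the linear assignment problem.
Optimal: Car 91→Request R4 ($47), Car 44→Request R2 ($64), Car 12→Request R7 ($46) — total 47+64+46 = $157.
Every other assignment is strictly worse.

Maximum total: $157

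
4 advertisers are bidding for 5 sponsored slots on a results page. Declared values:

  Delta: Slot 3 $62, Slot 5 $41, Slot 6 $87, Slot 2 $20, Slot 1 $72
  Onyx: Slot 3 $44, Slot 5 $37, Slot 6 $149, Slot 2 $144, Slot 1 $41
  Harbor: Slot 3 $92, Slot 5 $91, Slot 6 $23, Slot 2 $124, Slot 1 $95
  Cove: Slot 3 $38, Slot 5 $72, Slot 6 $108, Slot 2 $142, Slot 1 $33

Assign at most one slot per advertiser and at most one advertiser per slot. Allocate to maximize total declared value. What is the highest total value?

Optimal: Delta→Slot 1 ($72), Onyx→Slot 6 ($149), Harbor→Slot 3 ($92), Cove→Slot 2 ($142) — total 72+149+92+142 = $455.
Column-greedy (each slot in turn goes to its best remaining advertiser) gives $333, worse by 122.
Next-best assignment: Delta→Slot 1, Onyx→Slot 6, Harbor→Slot 5, Cove→Slot 2 = $454.
No other one-to-one assignment exceeds $455.

Maximum total: $455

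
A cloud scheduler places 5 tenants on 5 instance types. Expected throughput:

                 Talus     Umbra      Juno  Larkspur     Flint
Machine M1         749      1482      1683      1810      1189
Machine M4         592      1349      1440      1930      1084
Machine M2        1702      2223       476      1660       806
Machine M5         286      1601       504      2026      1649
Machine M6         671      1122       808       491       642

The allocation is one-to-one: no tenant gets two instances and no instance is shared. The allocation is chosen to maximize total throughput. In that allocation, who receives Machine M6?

Talus receives Machine M6.

Optimal: Talus→Machine M6 (671 ops/s), Umbra→Machine M2 (2223 ops/s), Juno→Machine M1 (1683 ops/s), Larkspur→Machine M4 (1930 ops/s), Flint→Machine M5 (1649 ops/s) — total 671+2223+1683+1930+1649 = 8156 ops/s.
Column-greedy (each instance in turn goes to its best remaining tenant) gives 7793 ops/s, worse by 363.
No other one-to-one assignment exceeds 8156 ops/s.
Talus's own top instance is Machine M2 (1702 ops/s), but forcing Talus→Machine M2 and reassigning the rest optimally gives only 8086 ops/s — worse by 70.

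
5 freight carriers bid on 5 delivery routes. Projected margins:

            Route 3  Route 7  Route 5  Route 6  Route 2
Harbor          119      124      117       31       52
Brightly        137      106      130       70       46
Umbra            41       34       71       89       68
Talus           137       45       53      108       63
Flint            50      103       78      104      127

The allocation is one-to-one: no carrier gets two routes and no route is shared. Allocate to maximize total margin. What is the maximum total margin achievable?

Optimal: Harbor→Route 7 ($124k), Brightly→Route 5 ($130k), Umbra→Route 6 ($89k), Talus→Route 3 ($137k), Flint→Route 2 ($127k) — total 124+130+89+137+127 = $607k.
Row-greedy (each carrier in turn takes its best remaining route) gives $491k, worse by 116.
Next-best assignment: Harbor→Route 5, Brightly→Route 7, Umbra→Route 6, Talus→Route 3, Flint→Route 2 = $576k.
Checked against all permutations: $607k is optimal.

Max total: $607k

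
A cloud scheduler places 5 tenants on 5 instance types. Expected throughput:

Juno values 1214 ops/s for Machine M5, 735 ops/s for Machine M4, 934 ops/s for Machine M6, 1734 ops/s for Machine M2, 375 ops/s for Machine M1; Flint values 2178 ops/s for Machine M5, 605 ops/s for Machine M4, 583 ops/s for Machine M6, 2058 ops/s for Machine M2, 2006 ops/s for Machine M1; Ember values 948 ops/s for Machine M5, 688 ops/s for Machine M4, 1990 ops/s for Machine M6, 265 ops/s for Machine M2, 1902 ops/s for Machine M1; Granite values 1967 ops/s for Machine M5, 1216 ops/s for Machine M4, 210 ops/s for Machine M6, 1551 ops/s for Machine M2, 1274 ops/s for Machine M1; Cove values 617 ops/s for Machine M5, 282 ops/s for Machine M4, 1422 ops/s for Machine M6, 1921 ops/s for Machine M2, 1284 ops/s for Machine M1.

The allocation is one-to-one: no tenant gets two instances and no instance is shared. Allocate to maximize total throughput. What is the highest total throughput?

Maximum total: 8619 ops/s

Optimal: Juno→Machine M4 (735 ops/s), Flint→Machine M1 (2006 ops/s), Ember→Machine M6 (1990 ops/s), Granite→Machine M5 (1967 ops/s), Cove→Machine M2 (1921 ops/s) — total 735+2006+1990+1967+1921 = 8619 ops/s.
Column-greedy (each instance in turn goes to its best remaining tenant) gives 7680 ops/s, worse by 939.
Every other assignment is strictly worse.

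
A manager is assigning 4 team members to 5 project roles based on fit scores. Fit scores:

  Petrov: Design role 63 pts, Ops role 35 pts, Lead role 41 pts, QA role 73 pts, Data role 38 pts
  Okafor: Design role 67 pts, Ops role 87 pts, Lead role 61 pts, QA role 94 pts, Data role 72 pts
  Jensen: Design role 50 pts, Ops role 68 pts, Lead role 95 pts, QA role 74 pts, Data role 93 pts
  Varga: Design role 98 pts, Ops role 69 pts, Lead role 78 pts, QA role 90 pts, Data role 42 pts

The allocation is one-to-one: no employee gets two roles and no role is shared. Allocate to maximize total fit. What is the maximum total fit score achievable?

Optimal: Petrov→QA role (73 pts), Okafor→Ops role (87 pts), Jensen→Lead role (95 pts), Varga→Design role (98 pts) — total 73+87+95+98 = 353 pts.
Max-entry greedy (repeatedly take the single best remaining cell) gives 325 pts, worse by 28.
Checked against all permutations: 353 pts is optimal.

Maximum total: 353 pts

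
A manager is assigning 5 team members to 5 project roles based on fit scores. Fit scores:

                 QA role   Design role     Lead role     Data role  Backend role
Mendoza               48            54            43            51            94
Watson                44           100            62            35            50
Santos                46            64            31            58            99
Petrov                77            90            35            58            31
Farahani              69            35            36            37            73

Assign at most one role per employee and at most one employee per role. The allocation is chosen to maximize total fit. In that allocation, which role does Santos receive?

Optimal: Mendoza→Backend role (94 pts), Watson→Lead role (62 pts), Santos→Data role (58 pts), Petrov→Design role (90 pts), Farahani→QA role (69 pts) — total 94+62+58+90+69 = 373 pts.
Santos's own top role is Backend role (99 pts), but forcing Santos→Backend role and reassigning the rest optimally gives only 371 pts — worse by 2.

Santos receives Data role.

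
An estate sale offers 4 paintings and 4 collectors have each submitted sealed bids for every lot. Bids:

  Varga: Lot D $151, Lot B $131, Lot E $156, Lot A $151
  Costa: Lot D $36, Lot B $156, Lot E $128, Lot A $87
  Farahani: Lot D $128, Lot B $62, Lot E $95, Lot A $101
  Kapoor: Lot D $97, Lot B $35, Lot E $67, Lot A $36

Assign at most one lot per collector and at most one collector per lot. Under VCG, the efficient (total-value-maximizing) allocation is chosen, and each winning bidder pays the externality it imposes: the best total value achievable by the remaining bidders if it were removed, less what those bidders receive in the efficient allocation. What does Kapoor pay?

Kapoor pays $27.

Efficient allocation: Varga→Lot E ($156), Costa→Lot B ($156), Farahani→Lot A ($101), Kapoor→Lot D ($97); total welfare W = $510.
Kapoor receives Lot D at value $97, so the others get W − 97 = $413.
Without Kapoor: best allocation of the remaining 3 bidders over all 4 lots is Varga→Lot E ($156), Costa→Lot B ($156), Farahani→Lot D ($128), total $440.
VCG payment = (others' best without Kapoor) − (others' welfare with Kapoor) = 440 − 413 = $27.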